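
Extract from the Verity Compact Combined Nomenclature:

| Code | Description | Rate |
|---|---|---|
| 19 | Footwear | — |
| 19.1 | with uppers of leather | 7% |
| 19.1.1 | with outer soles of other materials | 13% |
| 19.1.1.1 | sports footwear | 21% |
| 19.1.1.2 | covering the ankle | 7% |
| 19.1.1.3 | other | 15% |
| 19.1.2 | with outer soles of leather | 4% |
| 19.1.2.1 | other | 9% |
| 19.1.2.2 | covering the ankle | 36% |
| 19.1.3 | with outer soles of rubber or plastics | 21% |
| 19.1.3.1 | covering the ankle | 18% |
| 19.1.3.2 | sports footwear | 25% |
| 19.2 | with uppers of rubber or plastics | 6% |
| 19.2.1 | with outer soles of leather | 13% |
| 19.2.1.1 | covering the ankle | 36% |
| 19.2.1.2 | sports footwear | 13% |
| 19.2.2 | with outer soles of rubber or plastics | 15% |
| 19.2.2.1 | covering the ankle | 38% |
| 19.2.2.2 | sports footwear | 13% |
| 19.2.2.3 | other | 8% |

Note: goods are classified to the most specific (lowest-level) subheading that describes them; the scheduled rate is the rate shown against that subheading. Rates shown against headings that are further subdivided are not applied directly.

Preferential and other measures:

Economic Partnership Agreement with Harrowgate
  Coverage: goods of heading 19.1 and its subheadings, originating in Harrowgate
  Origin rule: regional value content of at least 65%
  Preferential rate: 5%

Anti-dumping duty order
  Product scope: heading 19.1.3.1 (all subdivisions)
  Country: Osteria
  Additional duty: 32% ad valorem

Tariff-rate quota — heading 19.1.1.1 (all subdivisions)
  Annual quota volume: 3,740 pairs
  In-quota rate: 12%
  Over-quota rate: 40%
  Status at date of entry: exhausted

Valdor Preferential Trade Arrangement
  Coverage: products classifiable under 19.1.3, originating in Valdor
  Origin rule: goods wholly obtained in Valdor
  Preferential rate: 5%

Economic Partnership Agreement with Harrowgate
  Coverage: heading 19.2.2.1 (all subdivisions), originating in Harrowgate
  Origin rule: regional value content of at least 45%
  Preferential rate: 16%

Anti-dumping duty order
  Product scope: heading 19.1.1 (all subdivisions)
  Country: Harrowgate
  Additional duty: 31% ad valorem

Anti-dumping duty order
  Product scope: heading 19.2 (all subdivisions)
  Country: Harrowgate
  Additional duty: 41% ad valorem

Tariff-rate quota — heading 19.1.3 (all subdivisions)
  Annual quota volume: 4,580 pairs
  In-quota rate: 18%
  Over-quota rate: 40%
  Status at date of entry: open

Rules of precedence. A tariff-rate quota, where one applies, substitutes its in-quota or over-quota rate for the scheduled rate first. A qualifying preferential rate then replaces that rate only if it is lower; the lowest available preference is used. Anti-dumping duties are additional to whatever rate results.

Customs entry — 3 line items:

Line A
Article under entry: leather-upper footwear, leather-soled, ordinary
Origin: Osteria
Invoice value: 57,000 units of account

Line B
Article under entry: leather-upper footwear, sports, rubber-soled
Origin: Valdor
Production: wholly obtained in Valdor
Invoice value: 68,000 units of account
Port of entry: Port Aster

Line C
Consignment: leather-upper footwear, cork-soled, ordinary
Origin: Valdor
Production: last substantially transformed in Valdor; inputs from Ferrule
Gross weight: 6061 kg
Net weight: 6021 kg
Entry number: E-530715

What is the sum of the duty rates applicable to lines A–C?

Line A: leather-upper → 19.1; leather-soled → 19.1.2; ordinary → 19.1.2.1. Scheduled 9%. No special measure applies. → 9%.
Line B: leather-upper → 19.1; rubber-soled → 19.1.3; sports → 19.1.3.2. Scheduled 25%. quota on 19.1.3 open → in-quota 18%; Valdor agreement on 19.1.3: wholly obtained → 5% available; preferential 5%. → 5%.
Line C: leather-upper → 19.1; cork-soled → 19.1.1; ordinary → 19.1.1.3. Scheduled 15%. Valdor agreement on 19.1.3: 19.1.1.3 not covered. → 15%.
Sum: 9% + 5% + 15% = 29%.

29%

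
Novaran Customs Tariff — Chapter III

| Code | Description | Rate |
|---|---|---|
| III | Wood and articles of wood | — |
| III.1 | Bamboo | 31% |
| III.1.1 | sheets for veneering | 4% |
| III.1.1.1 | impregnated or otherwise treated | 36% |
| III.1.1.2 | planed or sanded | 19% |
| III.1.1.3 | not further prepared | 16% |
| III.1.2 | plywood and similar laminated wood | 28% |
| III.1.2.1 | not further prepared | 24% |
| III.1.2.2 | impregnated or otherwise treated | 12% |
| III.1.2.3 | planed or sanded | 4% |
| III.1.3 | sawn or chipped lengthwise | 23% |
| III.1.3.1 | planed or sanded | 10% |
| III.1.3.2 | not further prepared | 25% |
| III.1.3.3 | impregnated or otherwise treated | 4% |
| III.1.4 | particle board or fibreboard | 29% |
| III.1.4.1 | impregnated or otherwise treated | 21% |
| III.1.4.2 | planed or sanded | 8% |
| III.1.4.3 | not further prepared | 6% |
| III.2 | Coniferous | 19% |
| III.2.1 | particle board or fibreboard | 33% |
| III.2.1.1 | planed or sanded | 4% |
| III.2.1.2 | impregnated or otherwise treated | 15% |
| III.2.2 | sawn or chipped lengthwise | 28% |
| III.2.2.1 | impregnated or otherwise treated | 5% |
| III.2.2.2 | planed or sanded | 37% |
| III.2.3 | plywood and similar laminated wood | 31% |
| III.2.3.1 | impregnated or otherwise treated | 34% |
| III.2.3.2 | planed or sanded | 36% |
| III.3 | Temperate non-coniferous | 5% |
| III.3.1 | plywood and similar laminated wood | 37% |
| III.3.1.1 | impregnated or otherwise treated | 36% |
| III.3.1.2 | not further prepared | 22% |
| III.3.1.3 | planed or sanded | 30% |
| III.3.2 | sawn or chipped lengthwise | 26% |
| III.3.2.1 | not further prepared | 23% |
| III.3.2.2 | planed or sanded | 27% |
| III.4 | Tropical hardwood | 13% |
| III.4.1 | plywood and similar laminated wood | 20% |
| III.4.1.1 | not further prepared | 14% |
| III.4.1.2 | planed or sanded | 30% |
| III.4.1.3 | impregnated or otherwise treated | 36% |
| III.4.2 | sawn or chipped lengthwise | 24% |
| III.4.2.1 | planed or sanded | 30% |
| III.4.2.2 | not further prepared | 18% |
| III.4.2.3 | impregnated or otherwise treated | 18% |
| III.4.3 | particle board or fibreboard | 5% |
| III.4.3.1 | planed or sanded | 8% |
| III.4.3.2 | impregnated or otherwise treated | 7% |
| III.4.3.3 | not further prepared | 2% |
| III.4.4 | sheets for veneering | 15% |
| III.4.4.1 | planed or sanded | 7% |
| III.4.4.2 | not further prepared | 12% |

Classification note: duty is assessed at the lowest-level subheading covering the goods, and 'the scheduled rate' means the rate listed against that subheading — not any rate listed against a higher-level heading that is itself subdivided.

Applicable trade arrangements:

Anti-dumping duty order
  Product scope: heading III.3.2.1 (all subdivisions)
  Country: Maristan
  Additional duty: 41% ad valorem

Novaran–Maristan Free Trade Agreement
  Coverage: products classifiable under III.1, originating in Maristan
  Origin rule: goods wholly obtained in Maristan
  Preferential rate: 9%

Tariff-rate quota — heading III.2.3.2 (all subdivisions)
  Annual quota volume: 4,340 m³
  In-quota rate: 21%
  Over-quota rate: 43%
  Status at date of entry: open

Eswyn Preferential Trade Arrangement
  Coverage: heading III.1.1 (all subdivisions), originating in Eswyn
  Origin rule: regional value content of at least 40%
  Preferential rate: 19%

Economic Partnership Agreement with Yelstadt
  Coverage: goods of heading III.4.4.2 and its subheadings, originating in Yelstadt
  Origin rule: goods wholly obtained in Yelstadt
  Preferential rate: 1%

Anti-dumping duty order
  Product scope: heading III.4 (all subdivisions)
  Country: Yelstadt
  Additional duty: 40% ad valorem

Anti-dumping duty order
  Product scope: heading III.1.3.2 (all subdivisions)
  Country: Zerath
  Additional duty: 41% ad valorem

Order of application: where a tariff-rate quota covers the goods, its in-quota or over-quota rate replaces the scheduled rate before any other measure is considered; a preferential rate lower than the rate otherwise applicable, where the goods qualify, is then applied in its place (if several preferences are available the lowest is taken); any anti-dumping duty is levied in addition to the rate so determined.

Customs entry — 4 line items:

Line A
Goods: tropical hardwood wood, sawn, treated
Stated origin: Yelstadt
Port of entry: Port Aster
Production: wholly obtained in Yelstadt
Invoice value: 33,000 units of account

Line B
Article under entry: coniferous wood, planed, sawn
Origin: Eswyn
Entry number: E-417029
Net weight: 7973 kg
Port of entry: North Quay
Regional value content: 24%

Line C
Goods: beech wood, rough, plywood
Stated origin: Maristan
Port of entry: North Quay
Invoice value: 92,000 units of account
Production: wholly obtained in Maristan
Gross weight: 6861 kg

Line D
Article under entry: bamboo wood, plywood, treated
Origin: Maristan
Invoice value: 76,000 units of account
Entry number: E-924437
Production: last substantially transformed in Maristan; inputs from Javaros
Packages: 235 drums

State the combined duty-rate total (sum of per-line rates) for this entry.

Line A: tropical hardwood → III.4; sawn → III.4.2; treated → III.4.2.3. Scheduled 18%. Yelstadt agreement on III.4.4.2: III.4.2.3 not covered; anti-dumping (Yelstadt, III.4): +40%; total 18% + 40% = 58%. → 58%.
Line B: coniferous → III.2; sawn → III.2.2; planed → III.2.2.2. Scheduled 37%. Eswyn agreement on III.1.1: III.2.2.2 not covered. → 37%.
Line C: beech → III.3; plywood → III.3.1; rough → III.3.1.2. Scheduled 22%. Maristan agreement on III.1: III.3.1.2 not covered. → 22%.
Line D: bamboo → III.1; plywood → III.1.2; treated → III.1.2.2. Scheduled 12%. Maristan agreement on III.1: not wholly obtained. → 12%.
Sum: 58% + 37% + 22% + 12% = 129%.

129%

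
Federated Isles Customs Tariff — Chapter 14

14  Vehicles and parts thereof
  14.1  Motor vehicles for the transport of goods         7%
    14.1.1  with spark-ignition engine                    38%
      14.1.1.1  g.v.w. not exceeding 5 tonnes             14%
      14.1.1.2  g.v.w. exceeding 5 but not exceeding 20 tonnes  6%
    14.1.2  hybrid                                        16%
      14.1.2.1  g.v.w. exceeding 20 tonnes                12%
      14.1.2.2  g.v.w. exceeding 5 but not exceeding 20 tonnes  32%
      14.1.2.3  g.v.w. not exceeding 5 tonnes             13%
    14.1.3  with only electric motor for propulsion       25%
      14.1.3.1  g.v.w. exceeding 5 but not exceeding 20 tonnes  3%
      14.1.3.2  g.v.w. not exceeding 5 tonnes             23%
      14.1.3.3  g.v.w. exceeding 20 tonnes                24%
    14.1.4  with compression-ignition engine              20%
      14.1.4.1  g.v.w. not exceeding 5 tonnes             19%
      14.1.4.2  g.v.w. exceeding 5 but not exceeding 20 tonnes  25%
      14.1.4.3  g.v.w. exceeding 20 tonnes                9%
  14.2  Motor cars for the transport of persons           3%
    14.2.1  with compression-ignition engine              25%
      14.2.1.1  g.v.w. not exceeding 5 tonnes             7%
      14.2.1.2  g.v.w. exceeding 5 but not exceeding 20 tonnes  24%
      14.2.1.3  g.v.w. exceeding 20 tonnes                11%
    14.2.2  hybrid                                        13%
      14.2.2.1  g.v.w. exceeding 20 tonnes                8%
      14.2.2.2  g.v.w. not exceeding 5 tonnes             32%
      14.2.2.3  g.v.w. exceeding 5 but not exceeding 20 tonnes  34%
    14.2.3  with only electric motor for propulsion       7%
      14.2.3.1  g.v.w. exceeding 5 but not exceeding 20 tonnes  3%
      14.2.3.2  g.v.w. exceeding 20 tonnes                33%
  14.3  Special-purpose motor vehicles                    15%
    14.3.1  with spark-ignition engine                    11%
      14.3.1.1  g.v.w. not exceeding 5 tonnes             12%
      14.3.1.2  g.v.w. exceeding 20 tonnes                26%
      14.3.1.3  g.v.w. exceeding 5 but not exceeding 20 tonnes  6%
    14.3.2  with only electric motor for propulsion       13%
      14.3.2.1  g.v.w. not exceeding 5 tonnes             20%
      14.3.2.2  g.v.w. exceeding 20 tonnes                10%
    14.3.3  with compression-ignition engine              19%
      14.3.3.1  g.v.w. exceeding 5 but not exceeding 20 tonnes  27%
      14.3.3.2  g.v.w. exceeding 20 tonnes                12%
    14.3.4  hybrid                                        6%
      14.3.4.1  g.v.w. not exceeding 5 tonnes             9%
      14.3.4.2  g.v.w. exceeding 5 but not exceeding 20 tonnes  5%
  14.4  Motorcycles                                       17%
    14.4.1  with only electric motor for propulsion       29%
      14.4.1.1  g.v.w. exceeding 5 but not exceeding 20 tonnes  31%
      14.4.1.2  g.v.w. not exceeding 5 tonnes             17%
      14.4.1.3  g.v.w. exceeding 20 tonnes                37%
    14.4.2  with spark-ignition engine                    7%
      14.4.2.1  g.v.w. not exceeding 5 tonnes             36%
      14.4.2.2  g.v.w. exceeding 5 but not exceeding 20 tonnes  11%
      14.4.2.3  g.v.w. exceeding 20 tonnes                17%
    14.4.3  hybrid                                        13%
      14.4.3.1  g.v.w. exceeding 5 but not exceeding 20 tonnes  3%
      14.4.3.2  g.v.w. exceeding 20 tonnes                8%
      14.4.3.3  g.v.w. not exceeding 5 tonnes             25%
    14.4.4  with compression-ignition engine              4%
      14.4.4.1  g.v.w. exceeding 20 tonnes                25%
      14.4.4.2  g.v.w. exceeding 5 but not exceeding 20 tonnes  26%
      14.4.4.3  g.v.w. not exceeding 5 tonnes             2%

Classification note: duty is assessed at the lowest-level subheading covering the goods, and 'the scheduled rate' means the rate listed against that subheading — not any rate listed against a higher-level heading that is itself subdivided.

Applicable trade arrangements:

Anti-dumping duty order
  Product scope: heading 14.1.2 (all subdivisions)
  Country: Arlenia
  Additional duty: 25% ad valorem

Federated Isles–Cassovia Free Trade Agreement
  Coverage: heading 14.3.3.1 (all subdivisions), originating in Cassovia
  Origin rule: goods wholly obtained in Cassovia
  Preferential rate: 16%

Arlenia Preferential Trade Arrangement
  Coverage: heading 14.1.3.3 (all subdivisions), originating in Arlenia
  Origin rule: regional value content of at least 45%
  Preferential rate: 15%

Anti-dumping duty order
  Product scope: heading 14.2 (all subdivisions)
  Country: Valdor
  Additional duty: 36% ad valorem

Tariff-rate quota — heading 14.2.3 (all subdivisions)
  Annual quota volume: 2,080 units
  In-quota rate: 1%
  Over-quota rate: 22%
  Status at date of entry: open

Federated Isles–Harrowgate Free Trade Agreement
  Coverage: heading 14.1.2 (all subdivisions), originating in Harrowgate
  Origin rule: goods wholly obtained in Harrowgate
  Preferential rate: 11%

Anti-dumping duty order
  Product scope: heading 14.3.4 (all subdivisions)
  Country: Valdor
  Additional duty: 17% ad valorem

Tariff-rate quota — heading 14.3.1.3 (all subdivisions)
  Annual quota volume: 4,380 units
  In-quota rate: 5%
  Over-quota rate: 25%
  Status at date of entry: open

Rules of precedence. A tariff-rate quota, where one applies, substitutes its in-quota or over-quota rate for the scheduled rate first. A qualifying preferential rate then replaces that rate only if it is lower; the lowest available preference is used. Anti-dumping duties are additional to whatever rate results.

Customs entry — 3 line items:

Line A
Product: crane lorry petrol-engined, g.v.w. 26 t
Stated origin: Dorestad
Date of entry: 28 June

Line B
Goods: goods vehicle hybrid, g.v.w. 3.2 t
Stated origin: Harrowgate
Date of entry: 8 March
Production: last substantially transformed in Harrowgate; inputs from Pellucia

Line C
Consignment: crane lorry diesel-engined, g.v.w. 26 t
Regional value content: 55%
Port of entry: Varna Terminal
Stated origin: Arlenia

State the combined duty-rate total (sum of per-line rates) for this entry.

51%

Line A: crane lorry → 14.3; petrol-engined → 14.3.1; g.v.w. 26 t → 14.3.1.2. Scheduled 26%. No special measure applies. → 26%.
Line B: goods vehicle → 14.1; hybrid → 14.1.2; g.v.w. 3.2 t → 14.1.2.3. Scheduled 13%. Harrowgate agreement on 14.1.2: not wholly obtained. → 13%.
Line C: crane lorry → 14.3; diesel-engined → 14.3.3; g.v.w. 26 t → 14.3.3.2. Scheduled 12%. Arlenia agreement on 14.1.3.3: 14.3.3.2 not covered. → 12%.
Sum: 26% + 13% + 12% = 51%.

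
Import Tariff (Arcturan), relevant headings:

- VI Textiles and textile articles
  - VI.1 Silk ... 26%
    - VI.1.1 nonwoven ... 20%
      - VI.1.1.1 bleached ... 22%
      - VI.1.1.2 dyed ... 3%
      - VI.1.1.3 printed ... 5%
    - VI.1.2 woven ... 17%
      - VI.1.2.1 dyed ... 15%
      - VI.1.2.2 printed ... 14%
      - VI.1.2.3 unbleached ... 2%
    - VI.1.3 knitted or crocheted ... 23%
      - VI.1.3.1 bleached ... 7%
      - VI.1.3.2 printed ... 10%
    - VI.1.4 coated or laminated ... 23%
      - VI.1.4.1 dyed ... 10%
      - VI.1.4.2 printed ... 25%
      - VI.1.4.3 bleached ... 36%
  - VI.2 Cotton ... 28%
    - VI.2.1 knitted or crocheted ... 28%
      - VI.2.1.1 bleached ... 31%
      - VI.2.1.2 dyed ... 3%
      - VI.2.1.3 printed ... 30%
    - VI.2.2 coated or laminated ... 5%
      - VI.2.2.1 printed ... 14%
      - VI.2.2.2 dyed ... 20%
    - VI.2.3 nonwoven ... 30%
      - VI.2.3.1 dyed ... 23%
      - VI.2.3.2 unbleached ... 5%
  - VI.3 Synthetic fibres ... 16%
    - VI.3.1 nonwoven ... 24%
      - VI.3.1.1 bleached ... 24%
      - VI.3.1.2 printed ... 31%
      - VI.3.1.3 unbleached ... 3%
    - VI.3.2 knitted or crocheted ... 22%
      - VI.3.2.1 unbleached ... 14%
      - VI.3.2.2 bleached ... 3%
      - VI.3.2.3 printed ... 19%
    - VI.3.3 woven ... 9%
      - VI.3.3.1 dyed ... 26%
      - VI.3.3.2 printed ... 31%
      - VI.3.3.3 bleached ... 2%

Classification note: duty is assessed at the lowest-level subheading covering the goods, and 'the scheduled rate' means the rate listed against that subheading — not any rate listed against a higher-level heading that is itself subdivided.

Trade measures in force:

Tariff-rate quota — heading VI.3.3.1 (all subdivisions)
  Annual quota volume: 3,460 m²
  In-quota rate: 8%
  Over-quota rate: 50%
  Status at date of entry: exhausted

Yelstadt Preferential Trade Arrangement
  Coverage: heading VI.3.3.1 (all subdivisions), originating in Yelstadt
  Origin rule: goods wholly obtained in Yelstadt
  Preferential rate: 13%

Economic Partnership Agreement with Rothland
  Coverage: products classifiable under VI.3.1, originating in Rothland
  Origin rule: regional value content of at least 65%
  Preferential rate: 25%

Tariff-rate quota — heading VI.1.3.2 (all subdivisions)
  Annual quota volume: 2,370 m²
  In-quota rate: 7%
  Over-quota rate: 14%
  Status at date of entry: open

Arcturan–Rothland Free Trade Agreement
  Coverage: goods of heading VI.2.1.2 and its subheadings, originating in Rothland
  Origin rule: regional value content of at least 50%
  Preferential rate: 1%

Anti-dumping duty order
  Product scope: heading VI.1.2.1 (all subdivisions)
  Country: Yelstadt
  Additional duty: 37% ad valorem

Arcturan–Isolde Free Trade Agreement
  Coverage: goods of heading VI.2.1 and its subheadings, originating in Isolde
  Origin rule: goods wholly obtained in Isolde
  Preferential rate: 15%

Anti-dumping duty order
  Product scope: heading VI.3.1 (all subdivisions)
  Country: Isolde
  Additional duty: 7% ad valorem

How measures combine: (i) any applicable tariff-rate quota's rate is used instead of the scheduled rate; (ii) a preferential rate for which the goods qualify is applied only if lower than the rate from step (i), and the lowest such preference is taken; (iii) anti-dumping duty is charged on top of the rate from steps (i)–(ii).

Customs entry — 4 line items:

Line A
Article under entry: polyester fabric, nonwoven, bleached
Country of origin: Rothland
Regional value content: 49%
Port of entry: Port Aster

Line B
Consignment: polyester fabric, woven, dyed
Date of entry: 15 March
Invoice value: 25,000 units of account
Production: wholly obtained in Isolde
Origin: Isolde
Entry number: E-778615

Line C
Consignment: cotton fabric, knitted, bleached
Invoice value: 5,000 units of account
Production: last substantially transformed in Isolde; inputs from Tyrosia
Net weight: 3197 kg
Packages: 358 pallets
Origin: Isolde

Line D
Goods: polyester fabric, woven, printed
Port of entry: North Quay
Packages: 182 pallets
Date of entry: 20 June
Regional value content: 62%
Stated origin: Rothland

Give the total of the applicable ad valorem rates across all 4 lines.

136%

Line A: polyester → VI.3; nonwoven → VI.3.1; bleached → VI.3.1.1. Scheduled 24%. Rothland agreement on VI.3.1: RVC < 65%; Rothland agreement on VI.2.1.2: VI.3.1.1 not covered. → 24%.
Line B: polyester → VI.3; woven → VI.3.3; dyed → VI.3.3.1. Scheduled 26%. quota on VI.3.3.1 exhausted → over-quota 50%; Isolde agreement on VI.2.1: VI.3.3.1 not covered. → 50%.
Line C: cotton → VI.2; knitted → VI.2.1; bleached → VI.2.1.1. Scheduled 31%. Isolde agreement on VI.2.1: not wholly obtained. → 31%.
Line D: polyester → VI.3; woven → VI.3.3; printed → VI.3.3.2. Scheduled 31%. Rothland agreement on VI.3.1: VI.3.3.2 not covered; Rothland agreement on VI.2.1.2: VI.3.3.2 not covered. → 31%.
Sum: 24% + 50% + 31% + 31% = 136%.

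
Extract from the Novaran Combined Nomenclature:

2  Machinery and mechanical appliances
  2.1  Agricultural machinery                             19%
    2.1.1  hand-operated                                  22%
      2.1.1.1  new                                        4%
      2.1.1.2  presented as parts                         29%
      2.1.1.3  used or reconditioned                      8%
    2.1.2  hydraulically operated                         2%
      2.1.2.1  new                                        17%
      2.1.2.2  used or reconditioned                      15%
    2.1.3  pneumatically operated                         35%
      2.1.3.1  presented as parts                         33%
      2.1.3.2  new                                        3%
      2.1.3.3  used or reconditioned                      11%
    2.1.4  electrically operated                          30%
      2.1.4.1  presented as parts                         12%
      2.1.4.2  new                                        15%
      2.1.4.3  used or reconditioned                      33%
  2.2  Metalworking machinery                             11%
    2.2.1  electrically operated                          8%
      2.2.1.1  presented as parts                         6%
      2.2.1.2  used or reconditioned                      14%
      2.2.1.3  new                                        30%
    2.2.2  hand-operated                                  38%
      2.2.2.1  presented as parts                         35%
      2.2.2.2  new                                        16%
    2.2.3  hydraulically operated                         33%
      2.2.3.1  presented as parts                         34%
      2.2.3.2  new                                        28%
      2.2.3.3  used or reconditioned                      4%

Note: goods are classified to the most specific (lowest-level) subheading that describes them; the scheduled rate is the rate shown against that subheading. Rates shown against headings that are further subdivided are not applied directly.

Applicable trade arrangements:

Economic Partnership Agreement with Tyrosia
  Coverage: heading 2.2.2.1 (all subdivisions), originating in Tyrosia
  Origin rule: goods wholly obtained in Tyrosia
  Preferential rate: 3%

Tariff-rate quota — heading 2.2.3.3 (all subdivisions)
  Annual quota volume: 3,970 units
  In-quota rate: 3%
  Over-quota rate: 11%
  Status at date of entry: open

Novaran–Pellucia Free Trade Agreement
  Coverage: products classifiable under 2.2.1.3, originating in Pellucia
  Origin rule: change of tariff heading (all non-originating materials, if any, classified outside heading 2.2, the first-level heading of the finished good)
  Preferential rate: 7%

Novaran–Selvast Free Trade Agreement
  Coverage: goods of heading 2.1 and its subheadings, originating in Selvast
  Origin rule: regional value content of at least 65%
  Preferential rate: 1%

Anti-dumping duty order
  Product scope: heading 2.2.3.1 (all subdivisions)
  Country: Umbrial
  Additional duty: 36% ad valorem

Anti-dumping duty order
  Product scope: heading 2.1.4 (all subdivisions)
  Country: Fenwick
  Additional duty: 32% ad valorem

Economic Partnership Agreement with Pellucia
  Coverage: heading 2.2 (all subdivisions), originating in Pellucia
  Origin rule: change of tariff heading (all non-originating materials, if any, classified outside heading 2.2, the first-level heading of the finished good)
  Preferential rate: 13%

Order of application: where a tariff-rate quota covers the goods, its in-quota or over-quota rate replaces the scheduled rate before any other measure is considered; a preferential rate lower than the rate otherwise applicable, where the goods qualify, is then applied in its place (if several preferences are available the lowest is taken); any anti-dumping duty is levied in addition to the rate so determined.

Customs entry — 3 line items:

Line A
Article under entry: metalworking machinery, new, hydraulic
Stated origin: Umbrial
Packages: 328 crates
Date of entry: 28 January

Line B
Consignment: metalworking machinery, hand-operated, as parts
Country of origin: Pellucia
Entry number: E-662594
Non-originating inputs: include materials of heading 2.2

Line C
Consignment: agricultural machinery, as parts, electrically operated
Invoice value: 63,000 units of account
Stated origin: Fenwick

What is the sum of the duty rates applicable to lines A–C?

107%

Line A: metalworking → 2.2; hydraulic → 2.2.3; new → 2.2.3.2. Scheduled 28%. No special measure applies. → 28%.
Line B: metalworking → 2.2; hand-operated → 2.2.2; as parts → 2.2.2.1. Scheduled 35%. Pellucia agreement on 2.2.1.3: 2.2.2.1 not covered; Pellucia agreement on 2.2: CTH not met. → 35%.
Line C: agricultural → 2.1; electrically operated → 2.1.4; as parts → 2.1.4.1. Scheduled 12%. anti-dumping (Fenwick, 2.1.4): +32%; total 12% + 32% = 44%. → 44%.
Sum: 28% + 35% + 44% = 107%.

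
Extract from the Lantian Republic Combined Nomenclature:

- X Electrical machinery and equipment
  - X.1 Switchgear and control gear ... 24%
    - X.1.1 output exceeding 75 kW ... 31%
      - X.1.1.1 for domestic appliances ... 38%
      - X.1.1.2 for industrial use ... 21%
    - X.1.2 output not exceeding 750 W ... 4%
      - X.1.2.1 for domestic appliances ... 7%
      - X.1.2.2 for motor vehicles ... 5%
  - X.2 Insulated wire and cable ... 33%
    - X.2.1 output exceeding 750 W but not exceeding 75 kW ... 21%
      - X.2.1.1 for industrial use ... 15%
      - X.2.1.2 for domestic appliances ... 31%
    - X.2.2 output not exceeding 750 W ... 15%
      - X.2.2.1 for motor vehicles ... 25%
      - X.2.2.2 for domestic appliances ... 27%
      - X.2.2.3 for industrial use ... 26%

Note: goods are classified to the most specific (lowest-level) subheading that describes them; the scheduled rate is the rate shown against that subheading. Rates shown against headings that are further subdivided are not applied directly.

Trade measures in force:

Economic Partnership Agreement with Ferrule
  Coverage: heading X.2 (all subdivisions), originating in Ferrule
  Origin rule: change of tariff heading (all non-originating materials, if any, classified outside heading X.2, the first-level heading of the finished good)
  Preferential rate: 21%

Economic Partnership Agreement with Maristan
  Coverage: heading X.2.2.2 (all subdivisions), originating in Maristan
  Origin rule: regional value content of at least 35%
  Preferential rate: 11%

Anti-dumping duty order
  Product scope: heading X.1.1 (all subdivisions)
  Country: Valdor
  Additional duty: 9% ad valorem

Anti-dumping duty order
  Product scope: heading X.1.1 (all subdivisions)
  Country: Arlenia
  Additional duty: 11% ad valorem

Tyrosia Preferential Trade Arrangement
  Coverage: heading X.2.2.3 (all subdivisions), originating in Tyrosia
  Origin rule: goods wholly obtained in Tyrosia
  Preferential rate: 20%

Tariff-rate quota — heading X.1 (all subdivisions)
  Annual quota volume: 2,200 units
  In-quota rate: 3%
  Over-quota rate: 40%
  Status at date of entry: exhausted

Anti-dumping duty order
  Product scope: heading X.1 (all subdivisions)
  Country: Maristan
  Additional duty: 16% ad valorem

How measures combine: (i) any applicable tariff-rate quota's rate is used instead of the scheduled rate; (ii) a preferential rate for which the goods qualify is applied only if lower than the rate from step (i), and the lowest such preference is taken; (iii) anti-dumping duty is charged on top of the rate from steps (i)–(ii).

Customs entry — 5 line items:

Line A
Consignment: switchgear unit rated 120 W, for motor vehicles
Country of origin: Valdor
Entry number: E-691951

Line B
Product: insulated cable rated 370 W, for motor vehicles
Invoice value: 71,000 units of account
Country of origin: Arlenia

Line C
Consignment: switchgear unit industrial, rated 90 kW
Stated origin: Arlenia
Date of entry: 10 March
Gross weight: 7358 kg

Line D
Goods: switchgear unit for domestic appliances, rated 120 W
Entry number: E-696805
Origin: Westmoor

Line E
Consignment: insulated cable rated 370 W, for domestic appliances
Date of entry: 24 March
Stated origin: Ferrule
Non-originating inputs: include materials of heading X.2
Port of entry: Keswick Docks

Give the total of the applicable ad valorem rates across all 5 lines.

Line A: switchgear unit → X.1; rated 120 W → X.1.2; for motor vehicles → X.1.2.2. Scheduled 5%. quota on X.1 exhausted → over-quota 40%. → 40%.
Line B: insulated cable → X.2; rated 370 W → X.2.2; for motor vehicles → X.2.2.1. Scheduled 25%. No special measure applies. → 25%.
Line C: switchgear unit → X.1; rated 90 kW → X.1.1; industrial → X.1.1.2. Scheduled 21%. quota on X.1 exhausted → over-quota 40%; anti-dumping (Arlenia, X.1.1): +11%; total 40% + 11% = 51%. → 51%.
Line D: switchgear unit → X.1; rated 120 W → X.1.2; for domestic appliances → X.1.2.1. Scheduled 7%. quota on X.1 exhausted → over-quota 40%. → 40%.
Line E: insulated cable → X.2; rated 370 W → X.2.2; for domestic appliances → X.2.2.2. Scheduled 27%. Ferrule agreement on X.2: CTH not met. → 27%.
Sum: 40% + 25% + 51% + 40% + 27% = 183%.

183%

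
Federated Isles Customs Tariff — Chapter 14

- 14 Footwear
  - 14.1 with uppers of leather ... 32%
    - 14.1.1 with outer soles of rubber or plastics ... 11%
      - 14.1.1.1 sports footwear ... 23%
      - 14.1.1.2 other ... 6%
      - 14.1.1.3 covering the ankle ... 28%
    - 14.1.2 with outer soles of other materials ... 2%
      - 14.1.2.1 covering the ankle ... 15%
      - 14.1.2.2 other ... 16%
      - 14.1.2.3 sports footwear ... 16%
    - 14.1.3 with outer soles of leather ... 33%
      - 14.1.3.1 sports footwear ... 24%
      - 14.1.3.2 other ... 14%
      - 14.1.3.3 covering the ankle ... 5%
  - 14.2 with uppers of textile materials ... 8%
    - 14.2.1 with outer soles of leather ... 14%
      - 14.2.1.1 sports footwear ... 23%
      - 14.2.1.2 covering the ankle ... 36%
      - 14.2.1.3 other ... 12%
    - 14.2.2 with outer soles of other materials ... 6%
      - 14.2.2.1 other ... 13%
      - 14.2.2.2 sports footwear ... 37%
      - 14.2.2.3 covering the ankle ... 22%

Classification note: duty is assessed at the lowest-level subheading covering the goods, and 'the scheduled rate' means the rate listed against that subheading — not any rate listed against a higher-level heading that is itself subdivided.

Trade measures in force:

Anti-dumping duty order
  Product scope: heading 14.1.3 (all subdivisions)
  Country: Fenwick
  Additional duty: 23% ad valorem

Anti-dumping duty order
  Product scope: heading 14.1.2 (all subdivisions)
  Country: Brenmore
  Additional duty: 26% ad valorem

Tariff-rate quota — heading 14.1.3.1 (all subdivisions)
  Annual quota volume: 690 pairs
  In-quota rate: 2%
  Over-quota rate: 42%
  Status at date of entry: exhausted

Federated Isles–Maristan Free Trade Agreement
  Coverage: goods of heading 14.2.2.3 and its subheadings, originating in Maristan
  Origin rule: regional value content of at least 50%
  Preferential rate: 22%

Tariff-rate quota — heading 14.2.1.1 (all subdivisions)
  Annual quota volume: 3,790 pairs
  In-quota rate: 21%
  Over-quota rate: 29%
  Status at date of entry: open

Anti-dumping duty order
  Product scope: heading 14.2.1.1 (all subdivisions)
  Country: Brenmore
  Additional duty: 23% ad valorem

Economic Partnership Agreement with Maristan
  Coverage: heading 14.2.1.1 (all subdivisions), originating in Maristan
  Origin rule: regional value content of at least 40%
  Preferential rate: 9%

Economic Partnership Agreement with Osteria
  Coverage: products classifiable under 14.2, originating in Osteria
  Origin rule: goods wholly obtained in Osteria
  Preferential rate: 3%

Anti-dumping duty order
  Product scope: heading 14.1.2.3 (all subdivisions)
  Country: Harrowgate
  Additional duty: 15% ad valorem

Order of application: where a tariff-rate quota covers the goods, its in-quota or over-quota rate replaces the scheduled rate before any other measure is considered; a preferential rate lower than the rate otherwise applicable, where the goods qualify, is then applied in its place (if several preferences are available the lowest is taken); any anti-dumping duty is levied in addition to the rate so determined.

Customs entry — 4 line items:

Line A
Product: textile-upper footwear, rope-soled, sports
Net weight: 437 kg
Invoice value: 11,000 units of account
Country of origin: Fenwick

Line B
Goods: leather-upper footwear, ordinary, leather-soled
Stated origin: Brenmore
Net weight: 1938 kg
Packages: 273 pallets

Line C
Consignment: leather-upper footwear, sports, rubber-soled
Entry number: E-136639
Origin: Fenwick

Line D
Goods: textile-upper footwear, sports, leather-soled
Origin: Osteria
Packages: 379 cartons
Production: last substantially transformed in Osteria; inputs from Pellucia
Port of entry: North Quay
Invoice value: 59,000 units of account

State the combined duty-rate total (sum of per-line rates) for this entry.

95%

Line A: textile-upper → 14.2; rope-soled → 14.2.2; sports → 14.2.2.2. Scheduled 37%. No special measure applies. → 37%.
Line B: leather-upper → 14.1; leather-soled → 14.1.3; ordinary → 14.1.3.2. Scheduled 14%. No special measure applies. → 14%.
Line C: leather-upper → 14.1; rubber-soled → 14.1.1; sports → 14.1.1.1. Scheduled 23%. No special measure applies. → 23%.
Line D: textile-upper → 14.2; leather-soled → 14.2.1; sports → 14.2.1.1. Scheduled 23%. quota on 14.2.1.1 open → in-quota 21%; Osteria agreement on 14.2: not wholly obtained. → 21%.
Sum: 37% + 14% + 23% + 21% = 95%.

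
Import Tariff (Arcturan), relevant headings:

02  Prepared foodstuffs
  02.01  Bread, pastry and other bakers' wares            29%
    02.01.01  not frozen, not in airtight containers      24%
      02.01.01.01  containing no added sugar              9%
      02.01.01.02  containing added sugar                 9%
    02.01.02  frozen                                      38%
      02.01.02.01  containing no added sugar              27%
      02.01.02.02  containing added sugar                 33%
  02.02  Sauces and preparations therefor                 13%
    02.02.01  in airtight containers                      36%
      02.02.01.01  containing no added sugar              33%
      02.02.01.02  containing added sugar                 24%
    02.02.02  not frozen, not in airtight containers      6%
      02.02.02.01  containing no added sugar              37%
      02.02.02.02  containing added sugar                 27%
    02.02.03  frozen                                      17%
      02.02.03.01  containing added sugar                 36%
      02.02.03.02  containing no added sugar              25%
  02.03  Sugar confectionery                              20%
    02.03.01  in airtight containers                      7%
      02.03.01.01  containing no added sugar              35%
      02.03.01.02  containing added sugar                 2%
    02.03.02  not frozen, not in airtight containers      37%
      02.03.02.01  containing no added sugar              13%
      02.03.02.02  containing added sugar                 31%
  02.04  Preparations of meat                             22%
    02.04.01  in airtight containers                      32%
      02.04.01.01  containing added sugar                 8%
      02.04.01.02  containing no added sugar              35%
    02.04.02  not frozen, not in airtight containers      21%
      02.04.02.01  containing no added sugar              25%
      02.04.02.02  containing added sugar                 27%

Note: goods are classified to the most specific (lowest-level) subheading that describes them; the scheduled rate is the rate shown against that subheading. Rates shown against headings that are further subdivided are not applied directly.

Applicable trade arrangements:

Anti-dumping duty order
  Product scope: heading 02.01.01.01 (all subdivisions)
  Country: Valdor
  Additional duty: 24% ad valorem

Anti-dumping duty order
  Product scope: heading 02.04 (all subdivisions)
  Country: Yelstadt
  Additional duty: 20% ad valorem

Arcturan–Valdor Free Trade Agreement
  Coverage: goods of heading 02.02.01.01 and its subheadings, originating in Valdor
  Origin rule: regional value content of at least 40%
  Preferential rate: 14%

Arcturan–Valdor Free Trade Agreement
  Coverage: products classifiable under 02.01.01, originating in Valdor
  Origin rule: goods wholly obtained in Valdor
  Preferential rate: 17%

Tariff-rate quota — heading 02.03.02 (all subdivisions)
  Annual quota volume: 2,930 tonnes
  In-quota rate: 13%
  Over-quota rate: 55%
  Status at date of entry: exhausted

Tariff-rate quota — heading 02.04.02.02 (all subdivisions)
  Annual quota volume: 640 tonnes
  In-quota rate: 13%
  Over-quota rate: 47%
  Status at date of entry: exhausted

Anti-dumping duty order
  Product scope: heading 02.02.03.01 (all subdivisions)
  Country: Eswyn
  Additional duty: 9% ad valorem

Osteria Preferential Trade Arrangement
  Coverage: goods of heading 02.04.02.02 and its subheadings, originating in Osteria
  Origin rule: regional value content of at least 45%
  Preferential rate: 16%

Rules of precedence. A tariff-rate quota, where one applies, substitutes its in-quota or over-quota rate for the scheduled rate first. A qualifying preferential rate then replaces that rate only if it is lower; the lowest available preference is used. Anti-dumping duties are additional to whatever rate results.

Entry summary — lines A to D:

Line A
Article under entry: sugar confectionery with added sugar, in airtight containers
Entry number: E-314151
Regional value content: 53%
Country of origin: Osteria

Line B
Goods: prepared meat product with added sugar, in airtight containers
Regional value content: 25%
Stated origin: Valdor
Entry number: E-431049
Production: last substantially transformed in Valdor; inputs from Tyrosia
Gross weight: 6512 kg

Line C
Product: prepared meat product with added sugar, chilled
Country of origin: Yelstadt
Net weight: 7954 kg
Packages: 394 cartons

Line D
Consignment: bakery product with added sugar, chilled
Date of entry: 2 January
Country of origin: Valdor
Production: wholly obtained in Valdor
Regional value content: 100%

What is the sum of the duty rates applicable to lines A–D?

Line A: sugar confectionery → 02.03; in airtight containers → 02.03.01; with added sugar → 02.03.01.02. Scheduled 2%. Osteria agreement on 02.04.02.02: 02.03.01.02 not covered. → 2%.
Line B: prepared meat product → 02.04; in airtight containers → 02.04.01; with added sugar → 02.04.01.01. Scheduled 8%. Valdor agreement on 02.02.01.01: 02.04.01.01 not covered; Valdor agreement on 02.01.01: 02.04.01.01 not covered. → 8%.
Line C: prepared meat product → 02.04; chilled → 02.04.02; with added sugar → 02.04.02.02. Scheduled 27%. quota on 02.04.02.02 exhausted → over-quota 47%; anti-dumping (Yelstadt, 02.04): +20%; total 47% + 20% = 67%. → 67%.
Line D: bakery product → 02.01; chilled → 02.01.01; with added sugar → 02.01.01.02. Scheduled 9%. Valdor agreement on 02.02.01.01: 02.01.01.02 not covered; Valdor agreement on 02.01.01: wholly obtained → 17% available; preference 17% not lower than 9% → no reduction. → 9%.
Sum: 2% + 8% + 67% + 9% = 86%.

86%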